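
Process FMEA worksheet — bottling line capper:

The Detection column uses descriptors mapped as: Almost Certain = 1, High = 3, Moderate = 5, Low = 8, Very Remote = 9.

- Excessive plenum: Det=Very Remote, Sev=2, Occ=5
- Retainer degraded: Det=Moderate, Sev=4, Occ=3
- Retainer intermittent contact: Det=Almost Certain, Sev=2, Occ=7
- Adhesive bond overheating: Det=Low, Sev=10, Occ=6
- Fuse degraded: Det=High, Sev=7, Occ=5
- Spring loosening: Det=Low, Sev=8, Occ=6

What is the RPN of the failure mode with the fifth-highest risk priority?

RPN = Severity × Occurrence × Detection:
  Excessive plenum: 2 × 5 × 9 = 90
  Retainer degraded: 4 × 3 × 5 = 60
  Retainer intermittent contact: 2 × 7 × 1 = 14
  Adhesive bond overheating: 10 × 6 × 8 = 480
  Fuse degraded: 7 × 5 × 3 = 105
  Spring loosening: 8 × 6 × 8 = 384
Sorted descending: 480, 384, 105, 90, 60, 14.
The fifth-highest RPN is 60 (Retainer degraded).

60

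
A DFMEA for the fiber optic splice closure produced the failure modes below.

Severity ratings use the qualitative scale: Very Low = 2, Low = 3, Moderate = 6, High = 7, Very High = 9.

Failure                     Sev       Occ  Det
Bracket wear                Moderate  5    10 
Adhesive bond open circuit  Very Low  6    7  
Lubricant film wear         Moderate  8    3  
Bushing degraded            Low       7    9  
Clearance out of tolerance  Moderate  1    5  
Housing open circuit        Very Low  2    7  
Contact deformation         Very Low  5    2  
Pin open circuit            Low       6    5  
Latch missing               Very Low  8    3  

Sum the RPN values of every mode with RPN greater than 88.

RPN = Severity × Occurrence × Detection:
  Bracket wear: 6 × 5 × 10 = 300
  Adhesive bond open circuit: 2 × 6 × 7 = 84
  Lubricant film wear: 6 × 8 × 3 = 144
  Bushing degraded: 3 × 7 × 9 = 189
  Clearance out of tolerance: 6 × 1 × 5 = 30
  Housing open circuit: 2 × 2 × 7 = 28
  Contact deformation: 2 × 5 × 2 = 20
  Pin open circuit: 3 × 6 × 5 = 90
  Latch missing: 2 × 8 × 3 = 48
RPN > 88: Bracket wear (300), Lubricant film wear (144), Bushing degraded (189), Pin open circuit (90).
Sum: 300 + 144 + 189 + 90 = 723.

723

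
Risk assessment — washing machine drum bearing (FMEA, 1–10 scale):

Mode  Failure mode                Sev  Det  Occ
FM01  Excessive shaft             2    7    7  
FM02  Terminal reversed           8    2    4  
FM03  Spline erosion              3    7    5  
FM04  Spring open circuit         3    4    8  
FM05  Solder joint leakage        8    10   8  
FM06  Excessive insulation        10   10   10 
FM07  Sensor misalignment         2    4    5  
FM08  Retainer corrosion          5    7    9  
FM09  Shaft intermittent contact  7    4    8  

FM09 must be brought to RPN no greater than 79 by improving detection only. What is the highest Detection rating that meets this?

1

FM09: S=7, O=8, D=4 → current RPN = 224.
Fixed product = 56. Need 56 × D ≤ 79, so D ≤ 79/56 = 1.41.
Maximum integer Detection rating = 1 (gives RPN 56; D=2 would give 112 > 79).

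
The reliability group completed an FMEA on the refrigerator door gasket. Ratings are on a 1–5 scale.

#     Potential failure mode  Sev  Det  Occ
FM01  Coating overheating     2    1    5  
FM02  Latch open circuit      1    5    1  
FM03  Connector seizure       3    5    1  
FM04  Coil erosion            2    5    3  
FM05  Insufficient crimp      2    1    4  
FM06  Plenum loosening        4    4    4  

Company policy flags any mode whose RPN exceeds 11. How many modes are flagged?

RPN = Severity × Occurrence × Detection:
  FM01: 2 × 5 × 1 = 10
  FM02: 1 × 1 × 5 = 5
  FM03: 3 × 1 × 5 = 15
  FM04: 2 × 3 × 5 = 30
  FM05: 2 × 4 × 1 = 8
  FM06: 4 × 4 × 4 = 64
Modes with RPN > 11: FM03 (15), FM04 (30), FM06 (64) → 3.

3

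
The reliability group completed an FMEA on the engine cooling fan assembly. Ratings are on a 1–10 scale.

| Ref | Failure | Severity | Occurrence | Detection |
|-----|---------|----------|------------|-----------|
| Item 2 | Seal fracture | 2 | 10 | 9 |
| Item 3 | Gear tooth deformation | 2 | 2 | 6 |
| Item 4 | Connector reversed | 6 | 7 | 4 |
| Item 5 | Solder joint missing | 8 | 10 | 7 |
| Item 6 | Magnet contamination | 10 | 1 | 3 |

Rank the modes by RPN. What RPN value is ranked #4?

30

RPN = Severity × Occurrence × Detection:
  Item 2: 2 × 10 × 9 = 180
  Item 3: 2 × 2 × 6 = 24
  Item 4: 6 × 7 × 4 = 168
  Item 5: 8 × 10 × 7 = 560
  Item 6: 10 × 1 × 3 = 30
Sorted descending: 560, 180, 168, 30, 24.
The fourth-highest RPN is 30 (Item 6).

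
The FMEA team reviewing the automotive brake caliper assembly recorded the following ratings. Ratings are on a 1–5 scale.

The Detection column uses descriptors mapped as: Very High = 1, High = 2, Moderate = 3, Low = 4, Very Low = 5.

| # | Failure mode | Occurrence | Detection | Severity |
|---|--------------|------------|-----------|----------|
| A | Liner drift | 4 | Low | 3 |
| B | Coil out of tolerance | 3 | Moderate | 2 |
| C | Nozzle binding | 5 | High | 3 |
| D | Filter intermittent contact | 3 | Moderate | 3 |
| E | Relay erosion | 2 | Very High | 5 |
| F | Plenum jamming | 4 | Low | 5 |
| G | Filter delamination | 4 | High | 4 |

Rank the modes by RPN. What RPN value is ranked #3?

RPN = Severity × Occurrence × Detection:
  A: 3 × 4 × 4 = 48
  B: 2 × 3 × 3 = 18
  C: 3 × 5 × 2 = 30
  D: 3 × 3 × 3 = 27
  E: 5 × 2 × 1 = 10
  F: 5 × 4 × 4 = 80
  G: 4 × 4 × 2 = 32
Sorted descending: 80, 48, 32, 30, 27, 18, 10.
The third-highest RPN is 32 (G).

32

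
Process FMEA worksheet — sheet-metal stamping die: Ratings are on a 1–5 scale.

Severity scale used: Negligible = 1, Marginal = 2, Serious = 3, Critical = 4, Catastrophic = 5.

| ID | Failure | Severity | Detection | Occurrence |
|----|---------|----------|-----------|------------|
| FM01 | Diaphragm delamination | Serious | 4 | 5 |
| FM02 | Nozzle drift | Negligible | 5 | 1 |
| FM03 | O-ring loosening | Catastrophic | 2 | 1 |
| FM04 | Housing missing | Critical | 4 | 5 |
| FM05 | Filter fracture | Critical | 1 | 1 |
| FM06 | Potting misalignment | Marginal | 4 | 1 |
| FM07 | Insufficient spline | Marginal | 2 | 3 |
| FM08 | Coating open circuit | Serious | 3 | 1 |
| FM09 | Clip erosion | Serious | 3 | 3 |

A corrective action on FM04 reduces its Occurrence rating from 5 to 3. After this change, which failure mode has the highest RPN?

FM01

RPN = Severity × Occurrence × Detection:
  FM01: 3 × 5 × 4 = 60
  FM02: 1 × 1 × 5 = 5
  FM03: 5 × 1 × 2 = 10
  FM04: 4 × 5 × 4 = 80
  FM05: 4 × 1 × 1 = 4
  FM06: 2 × 1 × 4 = 8
  FM07: 2 × 3 × 2 = 12
  FM08: 3 × 1 × 3 = 9
  FM09: 3 × 3 × 3 = 27
After action: FM04 → 4 × 3 × 4 = 48.
Revised RPNs: FM01=60, FM04=48, FM09=27, FM07=12, FM03=10, FM08=9, FM06=8, FM02=5, FM05=4.
Highest is now FM01 (60).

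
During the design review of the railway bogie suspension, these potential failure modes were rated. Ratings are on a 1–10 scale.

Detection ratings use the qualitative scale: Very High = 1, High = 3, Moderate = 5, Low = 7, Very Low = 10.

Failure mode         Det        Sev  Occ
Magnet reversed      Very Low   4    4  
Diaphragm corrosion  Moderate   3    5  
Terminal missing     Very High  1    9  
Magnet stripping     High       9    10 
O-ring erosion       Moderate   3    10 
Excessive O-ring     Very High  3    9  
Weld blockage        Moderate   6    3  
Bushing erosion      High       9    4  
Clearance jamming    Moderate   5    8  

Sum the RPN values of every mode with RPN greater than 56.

RPN = Severity × Occurrence × Detection:
  Magnet reversed: 4 × 4 × 10 = 160
  Diaphragm corrosion: 3 × 5 × 5 = 75
  Terminal missing: 1 × 9 × 1 = 9
  Magnet stripping: 9 × 10 × 3 = 270
  O-ring erosion: 3 × 10 × 5 = 150
  Excessive O-ring: 3 × 9 × 1 = 27
  Weld blockage: 6 × 3 × 5 = 90
  Bushing erosion: 9 × 4 × 3 = 108
  Clearance jamming: 5 × 8 × 5 = 200
RPN > 56: Magnet reversed (160), Diaphragm corrosion (75), Magnet stripping (270), O-ring erosion (150), Weld blockage (90), Bushing erosion (108), Clearance jamming (200).
Sum: 160 + 75 + 270 + 150 + 90 + 108 + 200 = 1053.

1053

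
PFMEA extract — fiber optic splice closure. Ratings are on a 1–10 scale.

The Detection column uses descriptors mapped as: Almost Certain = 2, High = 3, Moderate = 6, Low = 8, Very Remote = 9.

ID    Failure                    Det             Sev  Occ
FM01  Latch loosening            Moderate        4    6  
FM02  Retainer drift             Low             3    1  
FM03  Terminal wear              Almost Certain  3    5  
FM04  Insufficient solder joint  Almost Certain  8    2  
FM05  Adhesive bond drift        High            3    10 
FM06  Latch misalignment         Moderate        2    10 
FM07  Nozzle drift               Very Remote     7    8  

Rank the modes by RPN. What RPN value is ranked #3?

120

RPN = Severity × Occurrence × Detection:
  FM01: 4 × 6 × 6 = 144
  FM02: 3 × 1 × 8 = 24
  FM03: 3 × 5 × 2 = 30
  FM04: 8 × 2 × 2 = 32
  FM05: 3 × 10 × 3 = 90
  FM06: 2 × 10 × 6 = 120
  FM07: 7 × 8 × 9 = 504
Sorted descending: 504, 144, 120, 90, 32, 30, 24.
The third-highest RPN is 120 (FM06).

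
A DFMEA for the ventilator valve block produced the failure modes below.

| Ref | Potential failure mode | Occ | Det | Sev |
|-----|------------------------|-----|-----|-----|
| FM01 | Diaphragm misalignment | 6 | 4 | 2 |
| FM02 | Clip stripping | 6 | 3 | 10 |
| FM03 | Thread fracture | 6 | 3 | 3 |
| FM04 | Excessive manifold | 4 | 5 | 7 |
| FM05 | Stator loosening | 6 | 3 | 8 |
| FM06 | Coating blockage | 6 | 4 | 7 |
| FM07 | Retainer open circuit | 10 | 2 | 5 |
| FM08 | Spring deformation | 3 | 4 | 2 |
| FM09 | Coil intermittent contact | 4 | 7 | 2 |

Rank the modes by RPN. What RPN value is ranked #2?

RPN = Severity × Occurrence × Detection:
  FM01: 2 × 6 × 4 = 48
  FM02: 10 × 6 × 3 = 180
  FM03: 3 × 6 × 3 = 54
  FM04: 7 × 4 × 5 = 140
  FM05: 8 × 6 × 3 = 144
  FM06: 7 × 6 × 4 = 168
  FM07: 5 × 10 × 2 = 100
  FM08: 2 × 3 × 4 = 24
  FM09: 2 × 4 × 7 = 56
Sorted descending: 180, 168, 144, 140, 100, 56, 54, 48, 24.
The second-highest RPN is 168 (FM06).

168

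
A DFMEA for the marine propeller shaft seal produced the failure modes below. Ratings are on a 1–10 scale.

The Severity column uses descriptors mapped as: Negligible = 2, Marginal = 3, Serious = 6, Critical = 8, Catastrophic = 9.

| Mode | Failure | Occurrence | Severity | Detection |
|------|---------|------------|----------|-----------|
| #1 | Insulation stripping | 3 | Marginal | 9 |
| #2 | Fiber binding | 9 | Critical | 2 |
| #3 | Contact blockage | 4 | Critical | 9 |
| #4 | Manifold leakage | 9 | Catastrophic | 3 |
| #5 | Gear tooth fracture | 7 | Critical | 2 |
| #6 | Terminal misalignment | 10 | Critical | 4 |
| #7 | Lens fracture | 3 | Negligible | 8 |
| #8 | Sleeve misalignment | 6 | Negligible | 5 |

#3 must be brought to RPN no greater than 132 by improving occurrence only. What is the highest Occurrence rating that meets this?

1

#3: S=8, O=4, D=9 → current RPN = 288.
Fixed product = 72. Need 72 × O ≤ 132, so O ≤ 132/72 = 1.83.
Maximum integer Occurrence rating = 1 (gives RPN 72; O=2 would give 144 > 132).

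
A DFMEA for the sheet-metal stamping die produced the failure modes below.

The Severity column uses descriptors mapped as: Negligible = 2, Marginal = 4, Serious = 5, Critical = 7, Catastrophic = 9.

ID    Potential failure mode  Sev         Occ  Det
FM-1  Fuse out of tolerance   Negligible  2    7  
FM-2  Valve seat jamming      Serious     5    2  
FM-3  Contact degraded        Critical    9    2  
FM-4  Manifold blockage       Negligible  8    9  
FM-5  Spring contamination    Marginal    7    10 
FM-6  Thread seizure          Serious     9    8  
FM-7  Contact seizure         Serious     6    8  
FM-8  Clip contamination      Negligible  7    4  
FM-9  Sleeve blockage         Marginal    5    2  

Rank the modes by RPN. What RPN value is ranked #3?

RPN = Severity × Occurrence × Detection:
  FM-1: 2 × 2 × 7 = 28
  FM-2: 5 × 5 × 2 = 50
  FM-3: 7 × 9 × 2 = 126
  FM-4: 2 × 8 × 9 = 144
  FM-5: 4 × 7 × 10 = 280
  FM-6: 5 × 9 × 8 = 360
  FM-7: 5 × 6 × 8 = 240
  FM-8: 2 × 7 × 4 = 56
  FM-9: 4 × 5 × 2 = 40
Sorted descending: 360, 280, 240, 144, 126, 56, 50, 40, 28.
The third-highest RPN is 240 (FM-7).

240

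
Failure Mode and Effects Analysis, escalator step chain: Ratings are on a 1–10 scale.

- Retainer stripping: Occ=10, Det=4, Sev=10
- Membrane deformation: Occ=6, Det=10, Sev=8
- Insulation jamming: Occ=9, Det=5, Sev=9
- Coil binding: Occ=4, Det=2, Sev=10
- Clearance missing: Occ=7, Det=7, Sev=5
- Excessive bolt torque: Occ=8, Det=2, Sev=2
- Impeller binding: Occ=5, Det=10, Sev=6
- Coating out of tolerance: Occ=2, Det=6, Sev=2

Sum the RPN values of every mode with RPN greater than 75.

1910

RPN = Severity × Occurrence × Detection:
  Retainer stripping: 10 × 10 × 4 = 400
  Membrane deformation: 8 × 6 × 10 = 480
  Insulation jamming: 9 × 9 × 5 = 405
  Coil binding: 10 × 4 × 2 = 80
  Clearance missing: 5 × 7 × 7 = 245
  Excessive bolt torque: 2 × 8 × 2 = 32
  Impeller binding: 6 × 5 × 10 = 300
  Coating out of tolerance: 2 × 2 × 6 = 24
RPN > 75: Retainer stripping (400), Membrane deformation (480), Insulation jamming (405), Coil binding (80), Clearance missing (245), Impeller binding (300).
Sum: 400 + 480 + 405 + 80 + 245 + 300 = 1910.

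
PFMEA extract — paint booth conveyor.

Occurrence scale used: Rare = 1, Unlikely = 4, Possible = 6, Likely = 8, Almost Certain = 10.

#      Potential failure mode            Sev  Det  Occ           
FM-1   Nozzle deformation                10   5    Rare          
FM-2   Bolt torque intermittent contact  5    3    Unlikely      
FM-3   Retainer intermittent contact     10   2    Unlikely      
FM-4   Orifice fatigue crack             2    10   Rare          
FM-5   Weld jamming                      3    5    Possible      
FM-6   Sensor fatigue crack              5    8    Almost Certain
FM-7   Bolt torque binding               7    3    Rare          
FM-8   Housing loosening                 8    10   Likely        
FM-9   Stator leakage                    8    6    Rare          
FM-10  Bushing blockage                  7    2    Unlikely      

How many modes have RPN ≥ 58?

RPN = Severity × Occurrence × Detection:
  FM-1: 10 × 1 × 5 = 50
  FM-2: 5 × 4 × 3 = 60
  FM-3: 10 × 4 × 2 = 80
  FM-4: 2 × 1 × 10 = 20
  FM-5: 3 × 6 × 5 = 90
  FM-6: 5 × 10 × 8 = 400
  FM-7: 7 × 1 × 3 = 21
  FM-8: 8 × 8 × 10 = 640
  FM-9: 8 × 1 × 6 = 48
  FM-10: 7 × 4 × 2 = 56
Modes with RPN ≥ 58: FM-2 (60), FM-3 (80), FM-5 (90), FM-6 (400), FM-8 (640) → 5.

5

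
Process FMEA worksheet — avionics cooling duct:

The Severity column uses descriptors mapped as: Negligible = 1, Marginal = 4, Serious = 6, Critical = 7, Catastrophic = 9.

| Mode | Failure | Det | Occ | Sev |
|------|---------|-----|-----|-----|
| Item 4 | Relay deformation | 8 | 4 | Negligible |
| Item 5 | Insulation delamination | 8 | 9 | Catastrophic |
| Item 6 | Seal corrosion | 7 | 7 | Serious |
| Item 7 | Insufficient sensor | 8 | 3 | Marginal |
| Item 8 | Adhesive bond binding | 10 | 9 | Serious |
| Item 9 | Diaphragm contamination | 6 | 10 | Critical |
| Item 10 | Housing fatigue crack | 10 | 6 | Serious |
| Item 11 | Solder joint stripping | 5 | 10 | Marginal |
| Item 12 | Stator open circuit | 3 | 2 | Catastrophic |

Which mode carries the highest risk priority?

Item 5

RPN = Severity × Occurrence × Detection:
  Item 4: 1 × 4 × 8 = 32
  Item 5: 9 × 9 × 8 = 648
  Item 6: 6 × 7 × 7 = 294
  Item 7: 4 × 3 × 8 = 96
  Item 8: 6 × 9 × 10 = 540
  Item 9: 7 × 10 × 6 = 420
  Item 10: 6 × 6 × 10 = 360
  Item 11: 4 × 10 × 5 = 200
  Item 12: 9 × 2 × 3 = 54
Highest RPN is 648 → Item 5.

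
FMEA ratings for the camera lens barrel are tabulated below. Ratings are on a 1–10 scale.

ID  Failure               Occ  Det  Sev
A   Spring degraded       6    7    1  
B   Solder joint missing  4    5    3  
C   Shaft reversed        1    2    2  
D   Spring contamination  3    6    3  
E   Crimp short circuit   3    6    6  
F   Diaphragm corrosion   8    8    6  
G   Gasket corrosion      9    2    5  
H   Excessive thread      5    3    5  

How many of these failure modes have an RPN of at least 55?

RPN = Severity × Occurrence × Detection:
  A: 1 × 6 × 7 = 42
  B: 3 × 4 × 5 = 60
  C: 2 × 1 × 2 = 4
  D: 3 × 3 × 6 = 54
  E: 6 × 3 × 6 = 108
  F: 6 × 8 × 8 = 384
  G: 5 × 9 × 2 = 90
  H: 5 × 5 × 3 = 75
Modes with RPN ≥ 55: B (60), E (108), F (384), G (90), H (75) → 5.

5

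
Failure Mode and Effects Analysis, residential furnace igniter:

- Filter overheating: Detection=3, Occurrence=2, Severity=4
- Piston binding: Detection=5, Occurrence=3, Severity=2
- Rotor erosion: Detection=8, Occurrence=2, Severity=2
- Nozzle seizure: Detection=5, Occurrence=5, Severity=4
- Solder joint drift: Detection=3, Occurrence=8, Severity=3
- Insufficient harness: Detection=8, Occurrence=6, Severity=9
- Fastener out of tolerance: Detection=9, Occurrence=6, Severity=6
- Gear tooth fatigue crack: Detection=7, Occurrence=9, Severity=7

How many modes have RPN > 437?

1

RPN = Severity × Occurrence × Detection:
  Filter overheating: 4 × 2 × 3 = 24
  Piston binding: 2 × 3 × 5 = 30
  Rotor erosion: 2 × 2 × 8 = 32
  Nozzle seizure: 4 × 5 × 5 = 100
  Solder joint drift: 3 × 8 × 3 = 72
  Insufficient harness: 9 × 6 × 8 = 432
  Fastener out of tolerance: 6 × 6 × 9 = 324
  Gear tooth fatigue crack: 7 × 9 × 7 = 441
Modes with RPN > 437: Gear tooth fatigue crack (441) → 1.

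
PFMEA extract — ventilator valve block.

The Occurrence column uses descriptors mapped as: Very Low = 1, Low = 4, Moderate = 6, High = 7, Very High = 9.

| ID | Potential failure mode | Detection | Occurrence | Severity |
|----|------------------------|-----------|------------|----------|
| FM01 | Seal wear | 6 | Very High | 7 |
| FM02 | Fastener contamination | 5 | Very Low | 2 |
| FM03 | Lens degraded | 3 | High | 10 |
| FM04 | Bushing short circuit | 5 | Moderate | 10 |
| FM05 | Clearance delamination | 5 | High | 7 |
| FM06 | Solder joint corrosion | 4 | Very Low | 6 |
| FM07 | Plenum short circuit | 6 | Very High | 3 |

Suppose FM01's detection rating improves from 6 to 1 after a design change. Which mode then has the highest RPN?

FM04

RPN = Severity × Occurrence × Detection:
  FM01: 7 × 9 × 6 = 378
  FM02: 2 × 1 × 5 = 10
  FM03: 10 × 7 × 3 = 210
  FM04: 10 × 6 × 5 = 300
  FM05: 7 × 7 × 5 = 245
  FM06: 6 × 1 × 4 = 24
  FM07: 3 × 9 × 6 = 162
After action: FM01 → 7 × 9 × 1 = 63.
Revised RPNs: FM04=300, FM05=245, FM03=210, FM07=162, FM01=63, FM06=24, FM02=10.
Highest is now FM04 (300).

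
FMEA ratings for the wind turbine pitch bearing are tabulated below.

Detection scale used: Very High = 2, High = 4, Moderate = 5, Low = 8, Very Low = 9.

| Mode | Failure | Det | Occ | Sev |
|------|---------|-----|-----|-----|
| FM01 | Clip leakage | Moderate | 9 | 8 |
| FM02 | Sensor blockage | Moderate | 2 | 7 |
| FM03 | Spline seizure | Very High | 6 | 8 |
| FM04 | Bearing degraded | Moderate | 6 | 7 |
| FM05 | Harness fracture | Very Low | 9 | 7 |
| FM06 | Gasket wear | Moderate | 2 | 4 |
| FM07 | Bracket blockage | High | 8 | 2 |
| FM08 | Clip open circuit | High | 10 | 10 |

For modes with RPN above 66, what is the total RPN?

1703

RPN = Severity × Occurrence × Detection:
  FM01: 8 × 9 × 5 = 360
  FM02: 7 × 2 × 5 = 70
  FM03: 8 × 6 × 2 = 96
  FM04: 7 × 6 × 5 = 210
  FM05: 7 × 9 × 9 = 567
  FM06: 4 × 2 × 5 = 40
  FM07: 2 × 8 × 4 = 64
  FM08: 10 × 10 × 4 = 400
RPN > 66: FM01 (360), FM02 (70), FM03 (96), FM04 (210), FM05 (567), FM08 (400).
Sum: 360 + 70 + 96 + 210 + 567 + 400 = 1703.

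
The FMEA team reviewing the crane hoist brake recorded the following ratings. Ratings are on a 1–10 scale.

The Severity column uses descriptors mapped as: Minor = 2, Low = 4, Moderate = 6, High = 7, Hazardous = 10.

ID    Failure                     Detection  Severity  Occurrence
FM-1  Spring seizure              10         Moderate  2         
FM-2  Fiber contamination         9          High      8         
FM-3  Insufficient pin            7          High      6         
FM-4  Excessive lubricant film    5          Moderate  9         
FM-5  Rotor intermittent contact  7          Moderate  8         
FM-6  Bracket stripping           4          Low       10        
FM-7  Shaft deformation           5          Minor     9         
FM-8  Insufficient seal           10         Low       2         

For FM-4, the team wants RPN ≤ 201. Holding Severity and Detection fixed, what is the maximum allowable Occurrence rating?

FM-4: S=6, O=9, D=5 → current RPN = 270.
Fixed product = 30. Need 30 × O ≤ 201, so O ≤ 201/30 = 6.70.
Maximum integer Occurrence rating = 6 (gives RPN 180; O=7 would give 210 > 201).

6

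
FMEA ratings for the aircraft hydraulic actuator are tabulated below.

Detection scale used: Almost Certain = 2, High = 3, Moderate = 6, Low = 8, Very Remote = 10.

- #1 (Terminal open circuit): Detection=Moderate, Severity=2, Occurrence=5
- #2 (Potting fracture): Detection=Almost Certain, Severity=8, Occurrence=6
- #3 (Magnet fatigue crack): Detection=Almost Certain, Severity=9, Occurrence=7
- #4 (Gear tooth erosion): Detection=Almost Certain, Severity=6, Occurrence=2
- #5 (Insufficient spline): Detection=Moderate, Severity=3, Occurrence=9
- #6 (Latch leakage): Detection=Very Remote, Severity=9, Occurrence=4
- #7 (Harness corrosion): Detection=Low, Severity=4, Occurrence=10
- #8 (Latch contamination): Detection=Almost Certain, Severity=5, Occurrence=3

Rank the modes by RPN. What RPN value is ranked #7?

RPN = Severity × Occurrence × Detection:
  #1: 2 × 5 × 6 = 60
  #2: 8 × 6 × 2 = 96
  #3: 9 × 7 × 2 = 126
  #4: 6 × 2 × 2 = 24
  #5: 3 × 9 × 6 = 162
  #6: 9 × 4 × 10 = 360
  #7: 4 × 10 × 8 = 320
  #8: 5 × 3 × 2 = 30
Sorted descending: 360, 320, 162, 126, 96, 60, 30, 24.
The seventh-highest RPN is 30 (#8).

30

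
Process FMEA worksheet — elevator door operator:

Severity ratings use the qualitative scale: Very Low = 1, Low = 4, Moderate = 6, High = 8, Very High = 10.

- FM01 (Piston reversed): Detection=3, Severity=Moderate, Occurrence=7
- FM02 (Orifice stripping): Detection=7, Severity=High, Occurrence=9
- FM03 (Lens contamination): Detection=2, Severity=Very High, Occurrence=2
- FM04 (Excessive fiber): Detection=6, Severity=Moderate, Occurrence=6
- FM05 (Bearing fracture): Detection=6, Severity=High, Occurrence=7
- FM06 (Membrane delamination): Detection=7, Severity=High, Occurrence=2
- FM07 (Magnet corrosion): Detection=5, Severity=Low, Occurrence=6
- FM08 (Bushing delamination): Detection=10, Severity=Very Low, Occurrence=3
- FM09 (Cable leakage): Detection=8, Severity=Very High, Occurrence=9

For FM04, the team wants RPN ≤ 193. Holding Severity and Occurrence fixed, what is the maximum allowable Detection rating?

FM04: S=6, O=6, D=6 → current RPN = 216.
Fixed product = 36. Need 36 × D ≤ 193, so D ≤ 193/36 = 5.36.
Maximum integer Detection rating = 5 (gives RPN 180; D=6 would give 216 > 193).

5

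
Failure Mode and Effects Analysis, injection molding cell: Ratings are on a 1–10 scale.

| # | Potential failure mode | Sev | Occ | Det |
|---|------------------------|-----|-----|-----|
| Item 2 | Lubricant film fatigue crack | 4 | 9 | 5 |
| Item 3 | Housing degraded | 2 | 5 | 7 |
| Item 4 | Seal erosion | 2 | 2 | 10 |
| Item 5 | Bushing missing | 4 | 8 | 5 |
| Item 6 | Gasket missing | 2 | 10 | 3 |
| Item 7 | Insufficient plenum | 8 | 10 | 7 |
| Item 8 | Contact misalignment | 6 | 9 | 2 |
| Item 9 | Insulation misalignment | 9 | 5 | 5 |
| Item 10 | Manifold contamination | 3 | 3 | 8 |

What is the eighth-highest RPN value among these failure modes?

60

RPN = Severity × Occurrence × Detection:
  Item 2: 4 × 9 × 5 = 180
  Item 3: 2 × 5 × 7 = 70
  Item 4: 2 × 2 × 10 = 40
  Item 5: 4 × 8 × 5 = 160
  Item 6: 2 × 10 × 3 = 60
  Item 7: 8 × 10 × 7 = 560
  Item 8: 6 × 9 × 2 = 108
  Item 9: 9 × 5 × 5 = 225
  Item 10: 3 × 3 × 8 = 72
Sorted descending: 560, 225, 180, 160, 108, 72, 70, 60, 40.
The eighth-highest RPN is 60 (Item 6).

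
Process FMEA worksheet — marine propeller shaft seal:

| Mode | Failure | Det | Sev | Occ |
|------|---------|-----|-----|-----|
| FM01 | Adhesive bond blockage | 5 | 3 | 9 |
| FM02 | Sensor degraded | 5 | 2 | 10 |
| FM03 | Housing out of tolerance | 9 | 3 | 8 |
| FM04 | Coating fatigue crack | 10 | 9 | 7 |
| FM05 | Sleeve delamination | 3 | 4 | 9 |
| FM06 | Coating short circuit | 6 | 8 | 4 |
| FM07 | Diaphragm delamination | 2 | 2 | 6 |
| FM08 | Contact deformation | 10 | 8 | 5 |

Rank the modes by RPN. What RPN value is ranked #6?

RPN = Severity × Occurrence × Detection:
  FM01: 3 × 9 × 5 = 135
  FM02: 2 × 10 × 5 = 100
  FM03: 3 × 8 × 9 = 216
  FM04: 9 × 7 × 10 = 630
  FM05: 4 × 9 × 3 = 108
  FM06: 8 × 4 × 6 = 192
  FM07: 2 × 6 × 2 = 24
  FM08: 8 × 5 × 10 = 400
Sorted descending: 630, 400, 216, 192, 135, 108, 100, 24.
The sixth-highest RPN is 108 (FM05).

108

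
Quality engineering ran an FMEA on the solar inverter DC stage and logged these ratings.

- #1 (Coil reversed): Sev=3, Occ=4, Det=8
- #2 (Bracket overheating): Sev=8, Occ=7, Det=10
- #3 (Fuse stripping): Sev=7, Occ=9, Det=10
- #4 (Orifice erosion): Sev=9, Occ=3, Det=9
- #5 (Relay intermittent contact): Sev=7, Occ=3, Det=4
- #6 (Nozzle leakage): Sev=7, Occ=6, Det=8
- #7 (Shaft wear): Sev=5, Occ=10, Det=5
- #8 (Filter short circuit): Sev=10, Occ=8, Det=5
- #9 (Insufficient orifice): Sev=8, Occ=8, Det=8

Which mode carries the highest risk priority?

#3

RPN = Severity × Occurrence × Detection:
  #1: 3 × 4 × 8 = 96
  #2: 8 × 7 × 10 = 560
  #3: 7 × 9 × 10 = 630
  #4: 9 × 3 × 9 = 243
  #5: 7 × 3 × 4 = 84
  #6: 7 × 6 × 8 = 336
  #7: 5 × 10 × 5 = 250
  #8: 10 × 8 × 5 = 400
  #9: 8 × 8 × 8 = 512
Highest RPN is 630 → #3.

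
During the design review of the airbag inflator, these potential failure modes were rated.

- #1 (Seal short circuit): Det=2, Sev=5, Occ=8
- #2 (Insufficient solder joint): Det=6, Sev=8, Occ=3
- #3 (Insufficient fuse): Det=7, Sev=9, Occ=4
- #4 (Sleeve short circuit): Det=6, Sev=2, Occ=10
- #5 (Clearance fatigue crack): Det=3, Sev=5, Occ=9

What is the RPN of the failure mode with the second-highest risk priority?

144

RPN = Severity × Occurrence × Detection:
  #1: 5 × 8 × 2 = 80
  #2: 8 × 3 × 6 = 144
  #3: 9 × 4 × 7 = 252
  #4: 2 × 10 × 6 = 120
  #5: 5 × 9 × 3 = 135
Sorted descending: 252, 144, 135, 120, 80.
The second-highest RPN is 144 (#2).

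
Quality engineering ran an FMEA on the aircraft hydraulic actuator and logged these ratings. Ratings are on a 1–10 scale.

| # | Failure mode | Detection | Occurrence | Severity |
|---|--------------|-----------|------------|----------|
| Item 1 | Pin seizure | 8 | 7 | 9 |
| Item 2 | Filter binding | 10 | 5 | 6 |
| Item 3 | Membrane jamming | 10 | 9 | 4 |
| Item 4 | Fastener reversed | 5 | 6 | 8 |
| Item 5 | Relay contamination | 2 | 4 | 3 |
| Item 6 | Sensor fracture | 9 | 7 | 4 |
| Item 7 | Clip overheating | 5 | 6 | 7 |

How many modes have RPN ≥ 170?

RPN = Severity × Occurrence × Detection:
  Item 1: 9 × 7 × 8 = 504
  Item 2: 6 × 5 × 10 = 300
  Item 3: 4 × 9 × 10 = 360
  Item 4: 8 × 6 × 5 = 240
  Item 5: 3 × 4 × 2 = 24
  Item 6: 4 × 7 × 9 = 252
  Item 7: 7 × 6 × 5 = 210
Modes with RPN ≥ 170: Item 1 (504), Item 2 (300), Item 3 (360), Item 4 (240), Item 6 (252), Item 7 (210) → 6.

6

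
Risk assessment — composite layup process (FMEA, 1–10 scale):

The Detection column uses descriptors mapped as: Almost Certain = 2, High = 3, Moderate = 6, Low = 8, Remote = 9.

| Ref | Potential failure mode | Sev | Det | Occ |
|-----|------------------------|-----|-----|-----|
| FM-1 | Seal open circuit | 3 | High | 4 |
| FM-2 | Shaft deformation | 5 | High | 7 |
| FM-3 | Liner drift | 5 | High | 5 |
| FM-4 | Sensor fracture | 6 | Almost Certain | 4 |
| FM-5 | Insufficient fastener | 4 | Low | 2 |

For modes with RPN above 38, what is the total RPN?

RPN = Severity × Occurrence × Detection:
  FM-1: 3 × 4 × 3 = 36
  FM-2: 5 × 7 × 3 = 105
  FM-3: 5 × 5 × 3 = 75
  FM-4: 6 × 4 × 2 = 48
  FM-5: 4 × 2 × 8 = 64
RPN > 38: FM-2 (105), FM-3 (75), FM-4 (48), FM-5 (64).
Sum: 105 + 75 + 48 + 64 = 292.

292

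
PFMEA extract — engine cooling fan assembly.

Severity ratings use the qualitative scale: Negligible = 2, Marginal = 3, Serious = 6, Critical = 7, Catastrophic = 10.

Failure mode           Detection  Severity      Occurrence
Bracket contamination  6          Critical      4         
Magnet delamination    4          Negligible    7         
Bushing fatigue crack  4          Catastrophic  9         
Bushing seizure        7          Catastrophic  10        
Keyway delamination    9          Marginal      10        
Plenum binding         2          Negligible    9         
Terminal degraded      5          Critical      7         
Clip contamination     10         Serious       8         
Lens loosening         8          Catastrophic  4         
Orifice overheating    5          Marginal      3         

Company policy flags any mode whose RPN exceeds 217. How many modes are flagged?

6

RPN = Severity × Occurrence × Detection:
  Bracket contamination: 7 × 4 × 6 = 168
  Magnet delamination: 2 × 7 × 4 = 56
  Bushing fatigue crack: 10 × 9 × 4 = 360
  Bushing seizure: 10 × 10 × 7 = 700
  Keyway delamination: 3 × 10 × 9 = 270
  Plenum binding: 2 × 9 × 2 = 36
  Terminal degraded: 7 × 7 × 5 = 245
  Clip contamination: 6 × 8 × 10 = 480
  Lens loosening: 10 × 4 × 8 = 320
  Orifice overheating: 3 × 3 × 5 = 45
Modes with RPN > 217: Bushing fatigue crack (360), Bushing seizure (700), Keyway delamination (270), Terminal degraded (245), Clip contamination (480), Lens loosening (320) → 6.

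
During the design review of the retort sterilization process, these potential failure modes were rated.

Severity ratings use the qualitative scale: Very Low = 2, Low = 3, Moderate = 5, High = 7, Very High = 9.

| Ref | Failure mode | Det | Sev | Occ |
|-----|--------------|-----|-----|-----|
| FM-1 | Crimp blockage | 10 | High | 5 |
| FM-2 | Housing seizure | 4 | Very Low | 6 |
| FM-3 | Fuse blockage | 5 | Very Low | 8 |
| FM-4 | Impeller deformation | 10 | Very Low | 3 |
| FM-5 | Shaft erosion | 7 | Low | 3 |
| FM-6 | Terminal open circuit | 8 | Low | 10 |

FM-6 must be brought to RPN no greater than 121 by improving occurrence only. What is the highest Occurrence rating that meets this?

5

FM-6: S=3, O=10, D=8 → current RPN = 240.
Fixed product = 24. Need 24 × O ≤ 121, so O ≤ 121/24 = 5.04.
Maximum integer Occurrence rating = 5 (gives RPN 120; O=6 would give 144 > 121).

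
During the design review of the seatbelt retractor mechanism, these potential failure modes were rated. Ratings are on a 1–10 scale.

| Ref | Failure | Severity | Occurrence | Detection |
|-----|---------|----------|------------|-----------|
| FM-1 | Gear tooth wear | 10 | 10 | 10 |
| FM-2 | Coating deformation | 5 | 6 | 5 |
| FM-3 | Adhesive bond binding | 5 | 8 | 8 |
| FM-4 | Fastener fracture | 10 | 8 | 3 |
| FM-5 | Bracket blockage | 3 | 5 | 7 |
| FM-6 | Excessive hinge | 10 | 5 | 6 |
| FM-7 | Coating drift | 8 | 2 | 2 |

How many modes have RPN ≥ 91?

6

RPN = Severity × Occurrence × Detection:
  FM-1: 10 × 10 × 10 = 1000
  FM-2: 5 × 6 × 5 = 150
  FM-3: 5 × 8 × 8 = 320
  FM-4: 10 × 8 × 3 = 240
  FM-5: 3 × 5 × 7 = 105
  FM-6: 10 × 5 × 6 = 300
  FM-7: 8 × 2 × 2 = 32
Modes with RPN ≥ 91: FM-1 (1000), FM-2 (150), FM-3 (320), FM-4 (240), FM-5 (105), FM-6 (300) → 6.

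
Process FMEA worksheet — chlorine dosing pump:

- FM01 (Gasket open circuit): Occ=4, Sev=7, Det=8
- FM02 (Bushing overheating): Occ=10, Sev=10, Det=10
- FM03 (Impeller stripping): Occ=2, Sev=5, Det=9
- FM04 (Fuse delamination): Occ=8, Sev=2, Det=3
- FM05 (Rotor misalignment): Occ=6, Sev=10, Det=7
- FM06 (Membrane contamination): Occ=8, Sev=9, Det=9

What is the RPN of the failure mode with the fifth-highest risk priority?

RPN = Severity × Occurrence × Detection:
  FM01: 7 × 4 × 8 = 224
  FM02: 10 × 10 × 10 = 1000
  FM03: 5 × 2 × 9 = 90
  FM04: 2 × 8 × 3 = 48
  FM05: 10 × 6 × 7 = 420
  FM06: 9 × 8 × 9 = 648
Sorted descending: 1000, 648, 420, 224, 90, 48.
The fifth-highest RPN is 90 (FM03).

90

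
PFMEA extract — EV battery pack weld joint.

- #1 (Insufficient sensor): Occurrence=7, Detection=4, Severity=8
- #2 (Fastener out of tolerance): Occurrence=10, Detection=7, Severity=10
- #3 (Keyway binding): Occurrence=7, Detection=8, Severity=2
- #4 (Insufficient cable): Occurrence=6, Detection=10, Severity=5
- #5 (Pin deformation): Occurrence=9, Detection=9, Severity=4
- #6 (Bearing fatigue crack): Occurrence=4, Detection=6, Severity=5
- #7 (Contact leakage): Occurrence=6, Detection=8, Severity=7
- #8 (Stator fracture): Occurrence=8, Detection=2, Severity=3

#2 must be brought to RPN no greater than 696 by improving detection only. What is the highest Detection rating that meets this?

6

#2: S=10, O=10, D=7 → current RPN = 700.
Fixed product = 100. Need 100 × D ≤ 696, so D ≤ 696/100 = 6.96.
Maximum integer Detection rating = 6 (gives RPN 600; D=7 would give 700 > 696).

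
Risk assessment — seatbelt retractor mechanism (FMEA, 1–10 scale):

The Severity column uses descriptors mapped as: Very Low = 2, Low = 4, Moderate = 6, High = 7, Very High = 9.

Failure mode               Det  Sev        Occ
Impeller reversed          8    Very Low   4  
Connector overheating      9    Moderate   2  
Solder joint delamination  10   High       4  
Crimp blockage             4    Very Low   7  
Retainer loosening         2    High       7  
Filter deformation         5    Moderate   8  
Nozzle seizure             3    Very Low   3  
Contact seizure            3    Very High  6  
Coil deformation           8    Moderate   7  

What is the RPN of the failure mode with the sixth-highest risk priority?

RPN = Severity × Occurrence × Detection:
  Impeller reversed: 2 × 4 × 8 = 64
  Connector overheating: 6 × 2 × 9 = 108
  Solder joint delamination: 7 × 4 × 10 = 280
  Crimp blockage: 2 × 7 × 4 = 56
  Retainer loosening: 7 × 7 × 2 = 98
  Filter deformation: 6 × 8 × 5 = 240
  Nozzle seizure: 2 × 3 × 3 = 18
  Contact seizure: 9 × 6 × 3 = 162
  Coil deformation: 6 × 7 × 8 = 336
Sorted descending: 336, 280, 240, 162, 108, 98, 64, 56, 18.
The sixth-highest RPN is 98 (Retainer loosening).

98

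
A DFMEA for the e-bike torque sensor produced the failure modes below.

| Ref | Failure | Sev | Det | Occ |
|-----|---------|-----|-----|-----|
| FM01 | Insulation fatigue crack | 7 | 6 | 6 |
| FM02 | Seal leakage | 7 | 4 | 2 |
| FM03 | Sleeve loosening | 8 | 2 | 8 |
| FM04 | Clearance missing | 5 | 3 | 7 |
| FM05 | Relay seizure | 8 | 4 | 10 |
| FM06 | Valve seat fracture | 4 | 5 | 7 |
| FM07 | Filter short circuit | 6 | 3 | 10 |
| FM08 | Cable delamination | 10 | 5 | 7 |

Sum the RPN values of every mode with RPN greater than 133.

1242

RPN = Severity × Occurrence × Detection:
  FM01: 7 × 6 × 6 = 252
  FM02: 7 × 2 × 4 = 56
  FM03: 8 × 8 × 2 = 128
  FM04: 5 × 7 × 3 = 105
  FM05: 8 × 10 × 4 = 320
  FM06: 4 × 7 × 5 = 140
  FM07: 6 × 10 × 3 = 180
  FM08: 10 × 7 × 5 = 350
RPN > 133: FM01 (252), FM05 (320), FM06 (140), FM07 (180), FM08 (350).
Sum: 252 + 320 + 140 + 180 + 350 = 1242.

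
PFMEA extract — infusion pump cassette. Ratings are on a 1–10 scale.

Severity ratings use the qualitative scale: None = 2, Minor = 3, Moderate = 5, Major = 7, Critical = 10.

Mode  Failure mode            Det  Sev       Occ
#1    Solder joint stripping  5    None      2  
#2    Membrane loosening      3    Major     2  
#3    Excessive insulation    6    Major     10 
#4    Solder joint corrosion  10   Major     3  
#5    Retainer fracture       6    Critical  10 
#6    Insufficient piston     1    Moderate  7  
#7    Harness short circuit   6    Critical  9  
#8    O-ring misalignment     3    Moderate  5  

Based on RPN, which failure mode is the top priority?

RPN = Severity × Occurrence × Detection:
  #1: 2 × 2 × 5 = 20
  #2: 7 × 2 × 3 = 42
  #3: 7 × 10 × 6 = 420
  #4: 7 × 3 × 10 = 210
  #5: 10 × 10 × 6 = 600
  #6: 5 × 7 × 1 = 35
  #7: 10 × 9 × 6 = 540
  #8: 5 × 5 × 3 = 75
Highest RPN is 600 → #5.

#5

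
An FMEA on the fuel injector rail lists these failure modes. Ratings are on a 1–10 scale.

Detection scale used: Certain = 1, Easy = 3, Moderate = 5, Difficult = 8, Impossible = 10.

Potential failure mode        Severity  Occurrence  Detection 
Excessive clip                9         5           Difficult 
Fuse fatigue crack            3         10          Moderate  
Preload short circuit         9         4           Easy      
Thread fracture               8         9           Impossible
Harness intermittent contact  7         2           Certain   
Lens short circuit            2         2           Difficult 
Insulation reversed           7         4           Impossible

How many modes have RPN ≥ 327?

RPN = Severity × Occurrence × Detection:
  Excessive clip: 9 × 5 × 8 = 360
  Fuse fatigue crack: 3 × 10 × 5 = 150
  Preload short circuit: 9 × 4 × 3 = 108
  Thread fracture: 8 × 9 × 10 = 720
  Harness intermittent contact: 7 × 2 × 1 = 14
  Lens short circuit: 2 × 2 × 8 = 32
  Insulation reversed: 7 × 4 × 10 = 280
Modes with RPN ≥ 327: Excessive clip (360), Thread fracture (720) → 2.

2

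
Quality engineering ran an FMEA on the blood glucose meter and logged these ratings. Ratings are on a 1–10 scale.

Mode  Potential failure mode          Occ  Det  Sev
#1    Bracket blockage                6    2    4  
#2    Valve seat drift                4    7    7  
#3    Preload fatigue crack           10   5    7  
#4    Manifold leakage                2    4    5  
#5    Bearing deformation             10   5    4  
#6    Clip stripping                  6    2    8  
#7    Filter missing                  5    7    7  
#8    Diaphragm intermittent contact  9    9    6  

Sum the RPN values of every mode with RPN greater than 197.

RPN = Severity × Occurrence × Detection:
  #1: 4 × 6 × 2 = 48
  #2: 7 × 4 × 7 = 196
  #3: 7 × 10 × 5 = 350
  #4: 5 × 2 × 4 = 40
  #5: 4 × 10 × 5 = 200
  #6: 8 × 6 × 2 = 96
  #7: 7 × 5 × 7 = 245
  #8: 6 × 9 × 9 = 486
RPN > 197: #3 (350), #5 (200), #7 (245), #8 (486).
Sum: 350 + 200 + 245 + 486 = 1281.

1281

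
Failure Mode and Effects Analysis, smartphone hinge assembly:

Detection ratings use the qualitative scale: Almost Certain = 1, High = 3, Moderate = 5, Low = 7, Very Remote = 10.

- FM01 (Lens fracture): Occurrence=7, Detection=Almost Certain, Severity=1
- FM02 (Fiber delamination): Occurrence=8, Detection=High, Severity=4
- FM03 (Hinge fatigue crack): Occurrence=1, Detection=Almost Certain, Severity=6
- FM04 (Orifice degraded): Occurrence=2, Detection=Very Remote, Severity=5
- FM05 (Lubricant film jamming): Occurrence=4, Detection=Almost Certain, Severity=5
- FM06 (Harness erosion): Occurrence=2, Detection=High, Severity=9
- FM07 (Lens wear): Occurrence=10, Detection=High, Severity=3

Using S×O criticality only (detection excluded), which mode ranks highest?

FM02

Criticality = Severity × Occurrence:
  FM01: 1 × 7 = 7
  FM02: 4 × 8 = 32
  FM03: 6 × 1 = 6
  FM04: 5 × 2 = 10
  FM05: 5 × 4 = 20
  FM06: 9 × 2 = 18
  FM07: 3 × 10 = 30
Highest criticality is 32 → FM02.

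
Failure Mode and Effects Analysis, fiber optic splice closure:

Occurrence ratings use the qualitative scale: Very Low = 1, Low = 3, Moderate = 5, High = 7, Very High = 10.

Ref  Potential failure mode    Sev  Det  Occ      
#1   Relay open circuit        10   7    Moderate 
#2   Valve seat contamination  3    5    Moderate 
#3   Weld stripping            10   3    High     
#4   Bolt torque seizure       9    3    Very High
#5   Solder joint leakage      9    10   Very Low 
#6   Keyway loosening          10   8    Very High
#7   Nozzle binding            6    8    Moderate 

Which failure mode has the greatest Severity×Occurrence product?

Criticality = Severity × Occurrence:
  #1: 10 × 5 = 50
  #2: 3 × 5 = 15
  #3: 10 × 7 = 70
  #4: 9 × 10 = 90
  #5: 9 × 1 = 9
  #6: 10 × 10 = 100
  #7: 6 × 5 = 30
Highest criticality is 100 → #6.

#6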